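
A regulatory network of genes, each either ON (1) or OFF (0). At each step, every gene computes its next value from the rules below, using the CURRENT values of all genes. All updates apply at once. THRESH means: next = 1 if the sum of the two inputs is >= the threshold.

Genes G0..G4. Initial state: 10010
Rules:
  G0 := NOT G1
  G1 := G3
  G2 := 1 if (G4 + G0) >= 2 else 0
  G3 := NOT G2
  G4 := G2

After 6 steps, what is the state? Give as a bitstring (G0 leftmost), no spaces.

Step 1: G0=NOT G1=NOT 0=1 G1=G3=1 G2=(0+1>=2)=0 G3=NOT G2=NOT 0=1 G4=G2=0 -> 11010
Step 2: G0=NOT G1=NOT 1=0 G1=G3=1 G2=(0+1>=2)=0 G3=NOT G2=NOT 0=1 G4=G2=0 -> 01010
Step 3: G0=NOT G1=NOT 1=0 G1=G3=1 G2=(0+0>=2)=0 G3=NOT G2=NOT 0=1 G4=G2=0 -> 01010
Step 4: G0=NOT G1=NOT 1=0 G1=G3=1 G2=(0+0>=2)=0 G3=NOT G2=NOT 0=1 G4=G2=0 -> 01010
Step 5: G0=NOT G1=NOT 1=0 G1=G3=1 G2=(0+0>=2)=0 G3=NOT G2=NOT 0=1 G4=G2=0 -> 01010
Step 6: G0=NOT G1=NOT 1=0 G1=G3=1 G2=(0+0>=2)=0 G3=NOT G2=NOT 0=1 G4=G2=0 -> 01010

01010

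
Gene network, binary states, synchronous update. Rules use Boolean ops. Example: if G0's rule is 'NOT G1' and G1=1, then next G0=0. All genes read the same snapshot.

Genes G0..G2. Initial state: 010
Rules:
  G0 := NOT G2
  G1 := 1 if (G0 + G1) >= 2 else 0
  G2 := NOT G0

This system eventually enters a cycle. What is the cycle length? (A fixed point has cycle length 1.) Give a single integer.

Step 0: 010
Step 1: G0=NOT G2=NOT 0=1 G1=(0+1>=2)=0 G2=NOT G0=NOT 0=1 -> 101
Step 2: G0=NOT G2=NOT 1=0 G1=(1+0>=2)=0 G2=NOT G0=NOT 1=0 -> 000
Step 3: G0=NOT G2=NOT 0=1 G1=(0+0>=2)=0 G2=NOT G0=NOT 0=1 -> 101
State from step 3 equals state from step 1 -> cycle length 2

Answer: 2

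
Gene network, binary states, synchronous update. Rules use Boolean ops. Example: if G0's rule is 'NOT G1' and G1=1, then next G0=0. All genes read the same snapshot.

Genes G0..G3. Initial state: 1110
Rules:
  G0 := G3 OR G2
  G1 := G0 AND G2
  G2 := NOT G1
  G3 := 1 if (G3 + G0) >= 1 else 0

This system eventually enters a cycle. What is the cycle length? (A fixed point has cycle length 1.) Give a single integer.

Step 0: 1110
Step 1: G0=G3|G2=0|1=1 G1=G0&G2=1&1=1 G2=NOT G1=NOT 1=0 G3=(0+1>=1)=1 -> 1101
Step 2: G0=G3|G2=1|0=1 G1=G0&G2=1&0=0 G2=NOT G1=NOT 1=0 G3=(1+1>=1)=1 -> 1001
Step 3: G0=G3|G2=1|0=1 G1=G0&G2=1&0=0 G2=NOT G1=NOT 0=1 G3=(1+1>=1)=1 -> 1011
Step 4: G0=G3|G2=1|1=1 G1=G0&G2=1&1=1 G2=NOT G1=NOT 0=1 G3=(1+1>=1)=1 -> 1111
Step 5: G0=G3|G2=1|1=1 G1=G0&G2=1&1=1 G2=NOT G1=NOT 1=0 G3=(1+1>=1)=1 -> 1101
State from step 5 equals state from step 1 -> cycle length 4

Answer: 4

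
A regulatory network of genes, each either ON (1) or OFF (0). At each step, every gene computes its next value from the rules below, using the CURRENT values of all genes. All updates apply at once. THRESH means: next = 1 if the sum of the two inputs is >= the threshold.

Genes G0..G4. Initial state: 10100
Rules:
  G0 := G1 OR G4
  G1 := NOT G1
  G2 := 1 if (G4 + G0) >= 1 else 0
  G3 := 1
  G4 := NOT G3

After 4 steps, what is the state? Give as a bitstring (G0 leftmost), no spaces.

Step 1: G0=G1|G4=0|0=0 G1=NOT G1=NOT 0=1 G2=(0+1>=1)=1 G3=1(const) G4=NOT G3=NOT 0=1 -> 01111
Step 2: G0=G1|G4=1|1=1 G1=NOT G1=NOT 1=0 G2=(1+0>=1)=1 G3=1(const) G4=NOT G3=NOT 1=0 -> 10110
Step 3: G0=G1|G4=0|0=0 G1=NOT G1=NOT 0=1 G2=(0+1>=1)=1 G3=1(const) G4=NOT G3=NOT 1=0 -> 01110
Step 4: G0=G1|G4=1|0=1 G1=NOT G1=NOT 1=0 G2=(0+0>=1)=0 G3=1(const) G4=NOT G3=NOT 1=0 -> 10010

10010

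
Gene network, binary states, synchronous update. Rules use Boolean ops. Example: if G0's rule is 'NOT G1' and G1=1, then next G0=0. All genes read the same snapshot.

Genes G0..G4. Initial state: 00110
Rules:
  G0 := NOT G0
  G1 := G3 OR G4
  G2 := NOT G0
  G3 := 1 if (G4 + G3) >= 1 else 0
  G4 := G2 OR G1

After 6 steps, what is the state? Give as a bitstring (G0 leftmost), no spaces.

Step 1: G0=NOT G0=NOT 0=1 G1=G3|G4=1|0=1 G2=NOT G0=NOT 0=1 G3=(0+1>=1)=1 G4=G2|G1=1|0=1 -> 11111
Step 2: G0=NOT G0=NOT 1=0 G1=G3|G4=1|1=1 G2=NOT G0=NOT 1=0 G3=(1+1>=1)=1 G4=G2|G1=1|1=1 -> 01011
Step 3: G0=NOT G0=NOT 0=1 G1=G3|G4=1|1=1 G2=NOT G0=NOT 0=1 G3=(1+1>=1)=1 G4=G2|G1=0|1=1 -> 11111
Step 4: G0=NOT G0=NOT 1=0 G1=G3|G4=1|1=1 G2=NOT G0=NOT 1=0 G3=(1+1>=1)=1 G4=G2|G1=1|1=1 -> 01011
Step 5: G0=NOT G0=NOT 0=1 G1=G3|G4=1|1=1 G2=NOT G0=NOT 0=1 G3=(1+1>=1)=1 G4=G2|G1=0|1=1 -> 11111
Step 6: G0=NOT G0=NOT 1=0 G1=G3|G4=1|1=1 G2=NOT G0=NOT 1=0 G3=(1+1>=1)=1 G4=G2|G1=1|1=1 -> 01011

01011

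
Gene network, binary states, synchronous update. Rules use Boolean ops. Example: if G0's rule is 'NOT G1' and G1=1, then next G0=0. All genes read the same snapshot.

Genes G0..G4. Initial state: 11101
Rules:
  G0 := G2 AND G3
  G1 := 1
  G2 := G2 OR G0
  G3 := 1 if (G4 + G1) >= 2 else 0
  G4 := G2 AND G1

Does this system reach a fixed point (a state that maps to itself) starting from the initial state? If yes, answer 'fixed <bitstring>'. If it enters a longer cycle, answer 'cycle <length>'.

Step 0: 11101
Step 1: G0=G2&G3=1&0=0 G1=1(const) G2=G2|G0=1|1=1 G3=(1+1>=2)=1 G4=G2&G1=1&1=1 -> 01111
Step 2: G0=G2&G3=1&1=1 G1=1(const) G2=G2|G0=1|0=1 G3=(1+1>=2)=1 G4=G2&G1=1&1=1 -> 11111
Step 3: G0=G2&G3=1&1=1 G1=1(const) G2=G2|G0=1|1=1 G3=(1+1>=2)=1 G4=G2&G1=1&1=1 -> 11111
Fixed point reached at step 2: 11111

Answer: fixed 11111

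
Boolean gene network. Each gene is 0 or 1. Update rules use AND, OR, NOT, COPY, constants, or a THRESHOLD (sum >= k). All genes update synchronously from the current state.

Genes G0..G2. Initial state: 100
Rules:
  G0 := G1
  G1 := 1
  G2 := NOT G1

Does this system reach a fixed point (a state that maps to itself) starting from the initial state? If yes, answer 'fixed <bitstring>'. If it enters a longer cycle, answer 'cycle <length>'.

Step 0: 100
Step 1: G0=G1=0 G1=1(const) G2=NOT G1=NOT 0=1 -> 011
Step 2: G0=G1=1 G1=1(const) G2=NOT G1=NOT 1=0 -> 110
Step 3: G0=G1=1 G1=1(const) G2=NOT G1=NOT 1=0 -> 110
Fixed point reached at step 2: 110

Answer: fixed 110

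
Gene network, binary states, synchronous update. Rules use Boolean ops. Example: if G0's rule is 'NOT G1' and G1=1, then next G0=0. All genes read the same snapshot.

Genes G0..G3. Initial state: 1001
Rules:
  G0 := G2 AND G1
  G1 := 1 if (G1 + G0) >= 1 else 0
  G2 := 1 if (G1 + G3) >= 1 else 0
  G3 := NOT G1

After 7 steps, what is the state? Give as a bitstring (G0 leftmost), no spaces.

Step 1: G0=G2&G1=0&0=0 G1=(0+1>=1)=1 G2=(0+1>=1)=1 G3=NOT G1=NOT 0=1 -> 0111
Step 2: G0=G2&G1=1&1=1 G1=(1+0>=1)=1 G2=(1+1>=1)=1 G3=NOT G1=NOT 1=0 -> 1110
Step 3: G0=G2&G1=1&1=1 G1=(1+1>=1)=1 G2=(1+0>=1)=1 G3=NOT G1=NOT 1=0 -> 1110
Step 4: G0=G2&G1=1&1=1 G1=(1+1>=1)=1 G2=(1+0>=1)=1 G3=NOT G1=NOT 1=0 -> 1110
Step 5: G0=G2&G1=1&1=1 G1=(1+1>=1)=1 G2=(1+0>=1)=1 G3=NOT G1=NOT 1=0 -> 1110
Step 6: G0=G2&G1=1&1=1 G1=(1+1>=1)=1 G2=(1+0>=1)=1 G3=NOT G1=NOT 1=0 -> 1110
Step 7: G0=G2&G1=1&1=1 G1=(1+1>=1)=1 G2=(1+0>=1)=1 G3=NOT G1=NOT 1=0 -> 1110

1110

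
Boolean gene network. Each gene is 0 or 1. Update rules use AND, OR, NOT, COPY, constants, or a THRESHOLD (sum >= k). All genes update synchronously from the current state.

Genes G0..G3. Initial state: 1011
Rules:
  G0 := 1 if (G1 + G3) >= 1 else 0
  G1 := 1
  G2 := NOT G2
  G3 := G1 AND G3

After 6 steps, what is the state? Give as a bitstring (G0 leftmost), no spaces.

Step 1: G0=(0+1>=1)=1 G1=1(const) G2=NOT G2=NOT 1=0 G3=G1&G3=0&1=0 -> 1100
Step 2: G0=(1+0>=1)=1 G1=1(const) G2=NOT G2=NOT 0=1 G3=G1&G3=1&0=0 -> 1110
Step 3: G0=(1+0>=1)=1 G1=1(const) G2=NOT G2=NOT 1=0 G3=G1&G3=1&0=0 -> 1100
Step 4: G0=(1+0>=1)=1 G1=1(const) G2=NOT G2=NOT 0=1 G3=G1&G3=1&0=0 -> 1110
Step 5: G0=(1+0>=1)=1 G1=1(const) G2=NOT G2=NOT 1=0 G3=G1&G3=1&0=0 -> 1100
Step 6: G0=(1+0>=1)=1 G1=1(const) G2=NOT G2=NOT 0=1 G3=G1&G3=1&0=0 -> 1110

1110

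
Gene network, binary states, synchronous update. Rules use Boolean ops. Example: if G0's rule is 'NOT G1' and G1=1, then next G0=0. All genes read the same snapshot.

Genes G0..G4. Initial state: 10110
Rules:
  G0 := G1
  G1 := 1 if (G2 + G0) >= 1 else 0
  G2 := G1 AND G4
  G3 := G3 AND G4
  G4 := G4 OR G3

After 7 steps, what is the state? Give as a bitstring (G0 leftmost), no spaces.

Step 1: G0=G1=0 G1=(1+1>=1)=1 G2=G1&G4=0&0=0 G3=G3&G4=1&0=0 G4=G4|G3=0|1=1 -> 01001
Step 2: G0=G1=1 G1=(0+0>=1)=0 G2=G1&G4=1&1=1 G3=G3&G4=0&1=0 G4=G4|G3=1|0=1 -> 10101
Step 3: G0=G1=0 G1=(1+1>=1)=1 G2=G1&G4=0&1=0 G3=G3&G4=0&1=0 G4=G4|G3=1|0=1 -> 01001
Step 4: G0=G1=1 G1=(0+0>=1)=0 G2=G1&G4=1&1=1 G3=G3&G4=0&1=0 G4=G4|G3=1|0=1 -> 10101
Step 5: G0=G1=0 G1=(1+1>=1)=1 G2=G1&G4=0&1=0 G3=G3&G4=0&1=0 G4=G4|G3=1|0=1 -> 01001
Step 6: G0=G1=1 G1=(0+0>=1)=0 G2=G1&G4=1&1=1 G3=G3&G4=0&1=0 G4=G4|G3=1|0=1 -> 10101
Step 7: G0=G1=0 G1=(1+1>=1)=1 G2=G1&G4=0&1=0 G3=G3&G4=0&1=0 G4=G4|G3=1|0=1 -> 01001

01001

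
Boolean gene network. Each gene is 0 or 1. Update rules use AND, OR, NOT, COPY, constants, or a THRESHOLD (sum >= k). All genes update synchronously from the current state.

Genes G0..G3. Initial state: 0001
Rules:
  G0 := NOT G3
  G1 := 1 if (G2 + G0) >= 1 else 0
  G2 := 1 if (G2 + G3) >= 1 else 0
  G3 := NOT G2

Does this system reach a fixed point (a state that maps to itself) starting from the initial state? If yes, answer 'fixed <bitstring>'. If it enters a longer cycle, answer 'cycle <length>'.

Step 0: 0001
Step 1: G0=NOT G3=NOT 1=0 G1=(0+0>=1)=0 G2=(0+1>=1)=1 G3=NOT G2=NOT 0=1 -> 0011
Step 2: G0=NOT G3=NOT 1=0 G1=(1+0>=1)=1 G2=(1+1>=1)=1 G3=NOT G2=NOT 1=0 -> 0110
Step 3: G0=NOT G3=NOT 0=1 G1=(1+0>=1)=1 G2=(1+0>=1)=1 G3=NOT G2=NOT 1=0 -> 1110
Step 4: G0=NOT G3=NOT 0=1 G1=(1+1>=1)=1 G2=(1+0>=1)=1 G3=NOT G2=NOT 1=0 -> 1110
Fixed point reached at step 3: 1110

Answer: fixed 1110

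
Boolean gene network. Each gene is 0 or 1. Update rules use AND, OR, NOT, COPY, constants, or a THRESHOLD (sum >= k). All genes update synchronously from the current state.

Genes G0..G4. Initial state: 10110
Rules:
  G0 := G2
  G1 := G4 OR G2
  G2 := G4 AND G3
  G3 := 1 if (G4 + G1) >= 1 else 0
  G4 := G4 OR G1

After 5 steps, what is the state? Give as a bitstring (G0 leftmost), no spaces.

Step 1: G0=G2=1 G1=G4|G2=0|1=1 G2=G4&G3=0&1=0 G3=(0+0>=1)=0 G4=G4|G1=0|0=0 -> 11000
Step 2: G0=G2=0 G1=G4|G2=0|0=0 G2=G4&G3=0&0=0 G3=(0+1>=1)=1 G4=G4|G1=0|1=1 -> 00011
Step 3: G0=G2=0 G1=G4|G2=1|0=1 G2=G4&G3=1&1=1 G3=(1+0>=1)=1 G4=G4|G1=1|0=1 -> 01111
Step 4: G0=G2=1 G1=G4|G2=1|1=1 G2=G4&G3=1&1=1 G3=(1+1>=1)=1 G4=G4|G1=1|1=1 -> 11111
Step 5: G0=G2=1 G1=G4|G2=1|1=1 G2=G4&G3=1&1=1 G3=(1+1>=1)=1 G4=G4|G1=1|1=1 -> 11111

11111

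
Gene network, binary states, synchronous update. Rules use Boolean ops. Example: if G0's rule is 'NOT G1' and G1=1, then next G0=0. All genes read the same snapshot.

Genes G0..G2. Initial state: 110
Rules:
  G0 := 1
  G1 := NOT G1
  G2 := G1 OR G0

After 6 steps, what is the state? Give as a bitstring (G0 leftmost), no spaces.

Step 1: G0=1(const) G1=NOT G1=NOT 1=0 G2=G1|G0=1|1=1 -> 101
Step 2: G0=1(const) G1=NOT G1=NOT 0=1 G2=G1|G0=0|1=1 -> 111
Step 3: G0=1(const) G1=NOT G1=NOT 1=0 G2=G1|G0=1|1=1 -> 101
Step 4: G0=1(const) G1=NOT G1=NOT 0=1 G2=G1|G0=0|1=1 -> 111
Step 5: G0=1(const) G1=NOT G1=NOT 1=0 G2=G1|G0=1|1=1 -> 101
Step 6: G0=1(const) G1=NOT G1=NOT 0=1 G2=G1|G0=0|1=1 -> 111

111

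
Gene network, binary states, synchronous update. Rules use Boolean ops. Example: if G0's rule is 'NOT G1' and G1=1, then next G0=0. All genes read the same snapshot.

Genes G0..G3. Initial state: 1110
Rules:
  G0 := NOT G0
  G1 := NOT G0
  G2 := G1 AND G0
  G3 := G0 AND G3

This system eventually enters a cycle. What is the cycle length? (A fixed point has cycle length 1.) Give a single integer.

Answer: 2

Derivation:
Step 0: 1110
Step 1: G0=NOT G0=NOT 1=0 G1=NOT G0=NOT 1=0 G2=G1&G0=1&1=1 G3=G0&G3=1&0=0 -> 0010
Step 2: G0=NOT G0=NOT 0=1 G1=NOT G0=NOT 0=1 G2=G1&G0=0&0=0 G3=G0&G3=0&0=0 -> 1100
Step 3: G0=NOT G0=NOT 1=0 G1=NOT G0=NOT 1=0 G2=G1&G0=1&1=1 G3=G0&G3=1&0=0 -> 0010
State from step 3 equals state from step 1 -> cycle length 2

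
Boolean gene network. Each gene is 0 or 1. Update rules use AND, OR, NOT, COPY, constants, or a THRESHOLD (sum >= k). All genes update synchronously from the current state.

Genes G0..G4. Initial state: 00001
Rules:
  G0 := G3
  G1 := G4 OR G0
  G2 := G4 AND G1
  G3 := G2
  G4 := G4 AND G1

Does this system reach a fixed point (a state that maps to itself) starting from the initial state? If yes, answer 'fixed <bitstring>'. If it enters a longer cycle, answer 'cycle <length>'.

Answer: fixed 00000

Derivation:
Step 0: 00001
Step 1: G0=G3=0 G1=G4|G0=1|0=1 G2=G4&G1=1&0=0 G3=G2=0 G4=G4&G1=1&0=0 -> 01000
Step 2: G0=G3=0 G1=G4|G0=0|0=0 G2=G4&G1=0&1=0 G3=G2=0 G4=G4&G1=0&1=0 -> 00000
Step 3: G0=G3=0 G1=G4|G0=0|0=0 G2=G4&G1=0&0=0 G3=G2=0 G4=G4&G1=0&0=0 -> 00000
Fixed point reached at step 2: 00000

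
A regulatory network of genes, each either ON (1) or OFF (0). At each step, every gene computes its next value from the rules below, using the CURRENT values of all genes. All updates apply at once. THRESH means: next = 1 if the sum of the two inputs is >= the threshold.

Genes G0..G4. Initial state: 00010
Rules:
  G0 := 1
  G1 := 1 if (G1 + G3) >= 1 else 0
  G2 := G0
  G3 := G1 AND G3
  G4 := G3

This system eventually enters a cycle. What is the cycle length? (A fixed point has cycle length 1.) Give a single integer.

Answer: 1

Derivation:
Step 0: 00010
Step 1: G0=1(const) G1=(0+1>=1)=1 G2=G0=0 G3=G1&G3=0&1=0 G4=G3=1 -> 11001
Step 2: G0=1(const) G1=(1+0>=1)=1 G2=G0=1 G3=G1&G3=1&0=0 G4=G3=0 -> 11100
Step 3: G0=1(const) G1=(1+0>=1)=1 G2=G0=1 G3=G1&G3=1&0=0 G4=G3=0 -> 11100
State from step 3 equals state from step 2 -> cycle length 1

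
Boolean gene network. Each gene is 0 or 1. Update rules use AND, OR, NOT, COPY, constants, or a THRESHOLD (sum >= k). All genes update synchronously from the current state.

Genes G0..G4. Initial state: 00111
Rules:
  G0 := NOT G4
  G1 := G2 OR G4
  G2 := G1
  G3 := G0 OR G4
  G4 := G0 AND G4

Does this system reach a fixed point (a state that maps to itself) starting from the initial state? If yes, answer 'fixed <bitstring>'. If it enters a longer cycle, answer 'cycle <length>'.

Step 0: 00111
Step 1: G0=NOT G4=NOT 1=0 G1=G2|G4=1|1=1 G2=G1=0 G3=G0|G4=0|1=1 G4=G0&G4=0&1=0 -> 01010
Step 2: G0=NOT G4=NOT 0=1 G1=G2|G4=0|0=0 G2=G1=1 G3=G0|G4=0|0=0 G4=G0&G4=0&0=0 -> 10100
Step 3: G0=NOT G4=NOT 0=1 G1=G2|G4=1|0=1 G2=G1=0 G3=G0|G4=1|0=1 G4=G0&G4=1&0=0 -> 11010
Step 4: G0=NOT G4=NOT 0=1 G1=G2|G4=0|0=0 G2=G1=1 G3=G0|G4=1|0=1 G4=G0&G4=1&0=0 -> 10110
Step 5: G0=NOT G4=NOT 0=1 G1=G2|G4=1|0=1 G2=G1=0 G3=G0|G4=1|0=1 G4=G0&G4=1&0=0 -> 11010
Cycle of length 2 starting at step 3 -> no fixed point

Answer: cycle 2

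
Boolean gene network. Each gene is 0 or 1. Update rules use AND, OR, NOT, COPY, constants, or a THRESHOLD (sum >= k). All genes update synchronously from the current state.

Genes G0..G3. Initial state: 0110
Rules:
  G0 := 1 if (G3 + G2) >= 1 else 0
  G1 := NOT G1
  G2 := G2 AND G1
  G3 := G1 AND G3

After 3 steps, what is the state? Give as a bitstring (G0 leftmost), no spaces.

Step 1: G0=(0+1>=1)=1 G1=NOT G1=NOT 1=0 G2=G2&G1=1&1=1 G3=G1&G3=1&0=0 -> 1010
Step 2: G0=(0+1>=1)=1 G1=NOT G1=NOT 0=1 G2=G2&G1=1&0=0 G3=G1&G3=0&0=0 -> 1100
Step 3: G0=(0+0>=1)=0 G1=NOT G1=NOT 1=0 G2=G2&G1=0&1=0 G3=G1&G3=1&0=0 -> 0000

0000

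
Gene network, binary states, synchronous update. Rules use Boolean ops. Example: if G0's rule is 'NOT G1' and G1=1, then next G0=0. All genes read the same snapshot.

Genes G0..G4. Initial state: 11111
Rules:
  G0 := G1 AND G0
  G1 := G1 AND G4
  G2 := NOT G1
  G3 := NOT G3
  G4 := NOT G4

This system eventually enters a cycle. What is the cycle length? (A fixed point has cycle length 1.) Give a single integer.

Answer: 2

Derivation:
Step 0: 11111
Step 1: G0=G1&G0=1&1=1 G1=G1&G4=1&1=1 G2=NOT G1=NOT 1=0 G3=NOT G3=NOT 1=0 G4=NOT G4=NOT 1=0 -> 11000
Step 2: G0=G1&G0=1&1=1 G1=G1&G4=1&0=0 G2=NOT G1=NOT 1=0 G3=NOT G3=NOT 0=1 G4=NOT G4=NOT 0=1 -> 10011
Step 3: G0=G1&G0=0&1=0 G1=G1&G4=0&1=0 G2=NOT G1=NOT 0=1 G3=NOT G3=NOT 1=0 G4=NOT G4=NOT 1=0 -> 00100
Step 4: G0=G1&G0=0&0=0 G1=G1&G4=0&0=0 G2=NOT G1=NOT 0=1 G3=NOT G3=NOT 0=1 G4=NOT G4=NOT 0=1 -> 00111
Step 5: G0=G1&G0=0&0=0 G1=G1&G4=0&1=0 G2=NOT G1=NOT 0=1 G3=NOT G3=NOT 1=0 G4=NOT G4=NOT 1=0 -> 00100
State from step 5 equals state from step 3 -> cycle length 2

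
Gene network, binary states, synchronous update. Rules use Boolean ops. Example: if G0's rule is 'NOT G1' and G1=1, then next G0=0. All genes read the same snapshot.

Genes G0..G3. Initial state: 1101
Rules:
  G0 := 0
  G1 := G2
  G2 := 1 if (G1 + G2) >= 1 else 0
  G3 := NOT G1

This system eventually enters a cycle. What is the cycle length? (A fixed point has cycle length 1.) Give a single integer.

Answer: 1

Derivation:
Step 0: 1101
Step 1: G0=0(const) G1=G2=0 G2=(1+0>=1)=1 G3=NOT G1=NOT 1=0 -> 0010
Step 2: G0=0(const) G1=G2=1 G2=(0+1>=1)=1 G3=NOT G1=NOT 0=1 -> 0111
Step 3: G0=0(const) G1=G2=1 G2=(1+1>=1)=1 G3=NOT G1=NOT 1=0 -> 0110
Step 4: G0=0(const) G1=G2=1 G2=(1+1>=1)=1 G3=NOT G1=NOT 1=0 -> 0110
State from step 4 equals state from step 3 -> cycle length 1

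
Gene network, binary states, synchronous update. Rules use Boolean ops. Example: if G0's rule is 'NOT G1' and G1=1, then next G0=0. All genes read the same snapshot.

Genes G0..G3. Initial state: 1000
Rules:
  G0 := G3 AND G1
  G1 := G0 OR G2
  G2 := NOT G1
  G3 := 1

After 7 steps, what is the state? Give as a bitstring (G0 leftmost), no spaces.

Step 1: G0=G3&G1=0&0=0 G1=G0|G2=1|0=1 G2=NOT G1=NOT 0=1 G3=1(const) -> 0111
Step 2: G0=G3&G1=1&1=1 G1=G0|G2=0|1=1 G2=NOT G1=NOT 1=0 G3=1(const) -> 1101
Step 3: G0=G3&G1=1&1=1 G1=G0|G2=1|0=1 G2=NOT G1=NOT 1=0 G3=1(const) -> 1101
Step 4: G0=G3&G1=1&1=1 G1=G0|G2=1|0=1 G2=NOT G1=NOT 1=0 G3=1(const) -> 1101
Step 5: G0=G3&G1=1&1=1 G1=G0|G2=1|0=1 G2=NOT G1=NOT 1=0 G3=1(const) -> 1101
Step 6: G0=G3&G1=1&1=1 G1=G0|G2=1|0=1 G2=NOT G1=NOT 1=0 G3=1(const) -> 1101
Step 7: G0=G3&G1=1&1=1 G1=G0|G2=1|0=1 G2=NOT G1=NOT 1=0 G3=1(const) -> 1101

1101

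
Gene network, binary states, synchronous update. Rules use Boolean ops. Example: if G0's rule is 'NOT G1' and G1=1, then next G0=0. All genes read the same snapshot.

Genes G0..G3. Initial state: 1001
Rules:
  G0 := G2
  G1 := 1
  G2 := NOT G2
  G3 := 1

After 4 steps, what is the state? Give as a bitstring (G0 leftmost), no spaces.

Step 1: G0=G2=0 G1=1(const) G2=NOT G2=NOT 0=1 G3=1(const) -> 0111
Step 2: G0=G2=1 G1=1(const) G2=NOT G2=NOT 1=0 G3=1(const) -> 1101
Step 3: G0=G2=0 G1=1(const) G2=NOT G2=NOT 0=1 G3=1(const) -> 0111
Step 4: G0=G2=1 G1=1(const) G2=NOT G2=NOT 1=0 G3=1(const) -> 1101

1101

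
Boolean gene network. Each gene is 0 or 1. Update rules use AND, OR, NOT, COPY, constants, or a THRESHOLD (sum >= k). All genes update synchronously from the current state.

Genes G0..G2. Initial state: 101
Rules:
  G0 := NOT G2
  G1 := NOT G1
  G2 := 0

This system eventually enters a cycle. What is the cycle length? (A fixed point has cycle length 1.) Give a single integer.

Step 0: 101
Step 1: G0=NOT G2=NOT 1=0 G1=NOT G1=NOT 0=1 G2=0(const) -> 010
Step 2: G0=NOT G2=NOT 0=1 G1=NOT G1=NOT 1=0 G2=0(const) -> 100
Step 3: G0=NOT G2=NOT 0=1 G1=NOT G1=NOT 0=1 G2=0(const) -> 110
Step 4: G0=NOT G2=NOT 0=1 G1=NOT G1=NOT 1=0 G2=0(const) -> 100
State from step 4 equals state from step 2 -> cycle length 2

Answer: 2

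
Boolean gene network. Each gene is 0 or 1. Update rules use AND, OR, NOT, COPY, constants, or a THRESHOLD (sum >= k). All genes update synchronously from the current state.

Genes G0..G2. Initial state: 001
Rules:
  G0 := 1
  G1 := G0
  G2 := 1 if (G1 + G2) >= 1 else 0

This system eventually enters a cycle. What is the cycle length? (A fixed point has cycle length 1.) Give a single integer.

Step 0: 001
Step 1: G0=1(const) G1=G0=0 G2=(0+1>=1)=1 -> 101
Step 2: G0=1(const) G1=G0=1 G2=(0+1>=1)=1 -> 111
Step 3: G0=1(const) G1=G0=1 G2=(1+1>=1)=1 -> 111
State from step 3 equals state from step 2 -> cycle length 1

Answer: 1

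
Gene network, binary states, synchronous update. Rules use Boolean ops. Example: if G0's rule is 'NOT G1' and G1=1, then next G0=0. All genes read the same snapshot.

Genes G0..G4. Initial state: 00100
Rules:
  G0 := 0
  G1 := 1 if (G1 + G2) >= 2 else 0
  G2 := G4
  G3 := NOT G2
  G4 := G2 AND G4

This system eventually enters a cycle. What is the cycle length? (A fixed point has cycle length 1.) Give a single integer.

Step 0: 00100
Step 1: G0=0(const) G1=(0+1>=2)=0 G2=G4=0 G3=NOT G2=NOT 1=0 G4=G2&G4=1&0=0 -> 00000
Step 2: G0=0(const) G1=(0+0>=2)=0 G2=G4=0 G3=NOT G2=NOT 0=1 G4=G2&G4=0&0=0 -> 00010
Step 3: G0=0(const) G1=(0+0>=2)=0 G2=G4=0 G3=NOT G2=NOT 0=1 G4=G2&G4=0&0=0 -> 00010
State from step 3 equals state from step 2 -> cycle length 1

Answer: 1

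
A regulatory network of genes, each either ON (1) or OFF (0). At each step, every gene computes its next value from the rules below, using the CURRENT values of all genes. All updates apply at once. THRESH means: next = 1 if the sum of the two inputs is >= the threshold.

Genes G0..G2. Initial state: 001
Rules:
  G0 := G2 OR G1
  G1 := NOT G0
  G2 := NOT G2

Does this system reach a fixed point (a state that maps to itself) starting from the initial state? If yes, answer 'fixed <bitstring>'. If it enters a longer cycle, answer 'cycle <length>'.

Step 0: 001
Step 1: G0=G2|G1=1|0=1 G1=NOT G0=NOT 0=1 G2=NOT G2=NOT 1=0 -> 110
Step 2: G0=G2|G1=0|1=1 G1=NOT G0=NOT 1=0 G2=NOT G2=NOT 0=1 -> 101
Step 3: G0=G2|G1=1|0=1 G1=NOT G0=NOT 1=0 G2=NOT G2=NOT 1=0 -> 100
Step 4: G0=G2|G1=0|0=0 G1=NOT G0=NOT 1=0 G2=NOT G2=NOT 0=1 -> 001
Cycle of length 4 starting at step 0 -> no fixed point

Answer: cycle 4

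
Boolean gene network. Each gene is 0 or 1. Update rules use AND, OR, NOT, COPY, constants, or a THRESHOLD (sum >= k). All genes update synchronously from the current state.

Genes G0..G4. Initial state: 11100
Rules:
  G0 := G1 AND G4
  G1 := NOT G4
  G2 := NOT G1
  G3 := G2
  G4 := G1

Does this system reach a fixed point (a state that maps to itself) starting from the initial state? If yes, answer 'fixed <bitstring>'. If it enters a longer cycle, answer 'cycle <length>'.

Step 0: 11100
Step 1: G0=G1&G4=1&0=0 G1=NOT G4=NOT 0=1 G2=NOT G1=NOT 1=0 G3=G2=1 G4=G1=1 -> 01011
Step 2: G0=G1&G4=1&1=1 G1=NOT G4=NOT 1=0 G2=NOT G1=NOT 1=0 G3=G2=0 G4=G1=1 -> 10001
Step 3: G0=G1&G4=0&1=0 G1=NOT G4=NOT 1=0 G2=NOT G1=NOT 0=1 G3=G2=0 G4=G1=0 -> 00100
Step 4: G0=G1&G4=0&0=0 G1=NOT G4=NOT 0=1 G2=NOT G1=NOT 0=1 G3=G2=1 G4=G1=0 -> 01110
Step 5: G0=G1&G4=1&0=0 G1=NOT G4=NOT 0=1 G2=NOT G1=NOT 1=0 G3=G2=1 G4=G1=1 -> 01011
Cycle of length 4 starting at step 1 -> no fixed point

Answer: cycle 4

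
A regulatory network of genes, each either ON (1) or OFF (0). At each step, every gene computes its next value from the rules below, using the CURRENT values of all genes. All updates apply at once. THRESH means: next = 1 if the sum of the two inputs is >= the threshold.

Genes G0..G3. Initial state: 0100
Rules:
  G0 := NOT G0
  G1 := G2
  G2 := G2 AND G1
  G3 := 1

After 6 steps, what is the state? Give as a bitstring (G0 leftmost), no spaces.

Step 1: G0=NOT G0=NOT 0=1 G1=G2=0 G2=G2&G1=0&1=0 G3=1(const) -> 1001
Step 2: G0=NOT G0=NOT 1=0 G1=G2=0 G2=G2&G1=0&0=0 G3=1(const) -> 0001
Step 3: G0=NOT G0=NOT 0=1 G1=G2=0 G2=G2&G1=0&0=0 G3=1(const) -> 1001
Step 4: G0=NOT G0=NOT 1=0 G1=G2=0 G2=G2&G1=0&0=0 G3=1(const) -> 0001
Step 5: G0=NOT G0=NOT 0=1 G1=G2=0 G2=G2&G1=0&0=0 G3=1(const) -> 1001
Step 6: G0=NOT G0=NOT 1=0 G1=G2=0 G2=G2&G1=0&0=0 G3=1(const) -> 0001

0001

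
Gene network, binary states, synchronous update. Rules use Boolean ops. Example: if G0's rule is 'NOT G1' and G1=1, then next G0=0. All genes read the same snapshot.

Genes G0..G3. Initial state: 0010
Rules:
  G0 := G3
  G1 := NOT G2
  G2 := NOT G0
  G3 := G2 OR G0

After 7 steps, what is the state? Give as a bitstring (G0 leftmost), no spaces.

Step 1: G0=G3=0 G1=NOT G2=NOT 1=0 G2=NOT G0=NOT 0=1 G3=G2|G0=1|0=1 -> 0011
Step 2: G0=G3=1 G1=NOT G2=NOT 1=0 G2=NOT G0=NOT 0=1 G3=G2|G0=1|0=1 -> 1011
Step 3: G0=G3=1 G1=NOT G2=NOT 1=0 G2=NOT G0=NOT 1=0 G3=G2|G0=1|1=1 -> 1001
Step 4: G0=G3=1 G1=NOT G2=NOT 0=1 G2=NOT G0=NOT 1=0 G3=G2|G0=0|1=1 -> 1101
Step 5: G0=G3=1 G1=NOT G2=NOT 0=1 G2=NOT G0=NOT 1=0 G3=G2|G0=0|1=1 -> 1101
Step 6: G0=G3=1 G1=NOT G2=NOT 0=1 G2=NOT G0=NOT 1=0 G3=G2|G0=0|1=1 -> 1101
Step 7: G0=G3=1 G1=NOT G2=NOT 0=1 G2=NOT G0=NOT 1=0 G3=G2|G0=0|1=1 -> 1101

1101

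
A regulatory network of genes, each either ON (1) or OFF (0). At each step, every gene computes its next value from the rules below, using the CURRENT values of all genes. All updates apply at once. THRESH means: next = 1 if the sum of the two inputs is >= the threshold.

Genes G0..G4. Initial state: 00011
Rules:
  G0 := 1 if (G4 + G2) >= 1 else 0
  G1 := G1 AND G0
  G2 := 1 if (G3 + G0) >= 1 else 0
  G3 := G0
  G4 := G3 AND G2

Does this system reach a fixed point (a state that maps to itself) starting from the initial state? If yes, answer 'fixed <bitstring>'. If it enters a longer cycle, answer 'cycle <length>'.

Step 0: 00011
Step 1: G0=(1+0>=1)=1 G1=G1&G0=0&0=0 G2=(1+0>=1)=1 G3=G0=0 G4=G3&G2=1&0=0 -> 10100
Step 2: G0=(0+1>=1)=1 G1=G1&G0=0&1=0 G2=(0+1>=1)=1 G3=G0=1 G4=G3&G2=0&1=0 -> 10110
Step 3: G0=(0+1>=1)=1 G1=G1&G0=0&1=0 G2=(1+1>=1)=1 G3=G0=1 G4=G3&G2=1&1=1 -> 10111
Step 4: G0=(1+1>=1)=1 G1=G1&G0=0&1=0 G2=(1+1>=1)=1 G3=G0=1 G4=G3&G2=1&1=1 -> 10111
Fixed point reached at step 3: 10111

Answer: fixed 10111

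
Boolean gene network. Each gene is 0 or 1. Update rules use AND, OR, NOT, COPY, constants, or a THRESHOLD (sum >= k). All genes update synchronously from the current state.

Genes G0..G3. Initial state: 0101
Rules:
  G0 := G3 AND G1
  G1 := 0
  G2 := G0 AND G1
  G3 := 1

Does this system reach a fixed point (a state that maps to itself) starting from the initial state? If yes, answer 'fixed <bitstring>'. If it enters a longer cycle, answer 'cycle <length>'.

Answer: fixed 0001

Derivation:
Step 0: 0101
Step 1: G0=G3&G1=1&1=1 G1=0(const) G2=G0&G1=0&1=0 G3=1(const) -> 1001
Step 2: G0=G3&G1=1&0=0 G1=0(const) G2=G0&G1=1&0=0 G3=1(const) -> 0001
Step 3: G0=G3&G1=1&0=0 G1=0(const) G2=G0&G1=0&0=0 G3=1(const) -> 0001
Fixed point reached at step 2: 0001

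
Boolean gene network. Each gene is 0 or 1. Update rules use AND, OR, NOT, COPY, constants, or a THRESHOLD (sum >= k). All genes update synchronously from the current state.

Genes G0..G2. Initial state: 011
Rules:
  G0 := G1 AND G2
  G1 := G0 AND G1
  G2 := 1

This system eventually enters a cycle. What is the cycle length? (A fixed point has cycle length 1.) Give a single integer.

Answer: 1

Derivation:
Step 0: 011
Step 1: G0=G1&G2=1&1=1 G1=G0&G1=0&1=0 G2=1(const) -> 101
Step 2: G0=G1&G2=0&1=0 G1=G0&G1=1&0=0 G2=1(const) -> 001
Step 3: G0=G1&G2=0&1=0 G1=G0&G1=0&0=0 G2=1(const) -> 001
State from step 3 equals state from step 2 -> cycle length 1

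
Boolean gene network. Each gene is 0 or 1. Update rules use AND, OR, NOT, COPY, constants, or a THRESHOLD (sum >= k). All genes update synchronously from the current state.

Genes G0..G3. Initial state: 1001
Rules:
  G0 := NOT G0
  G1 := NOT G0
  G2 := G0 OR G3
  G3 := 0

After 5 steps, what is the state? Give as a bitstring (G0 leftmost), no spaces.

Step 1: G0=NOT G0=NOT 1=0 G1=NOT G0=NOT 1=0 G2=G0|G3=1|1=1 G3=0(const) -> 0010
Step 2: G0=NOT G0=NOT 0=1 G1=NOT G0=NOT 0=1 G2=G0|G3=0|0=0 G3=0(const) -> 1100
Step 3: G0=NOT G0=NOT 1=0 G1=NOT G0=NOT 1=0 G2=G0|G3=1|0=1 G3=0(const) -> 0010
Step 4: G0=NOT G0=NOT 0=1 G1=NOT G0=NOT 0=1 G2=G0|G3=0|0=0 G3=0(const) -> 1100
Step 5: G0=NOT G0=NOT 1=0 G1=NOT G0=NOT 1=0 G2=G0|G3=1|0=1 G3=0(const) -> 0010

0010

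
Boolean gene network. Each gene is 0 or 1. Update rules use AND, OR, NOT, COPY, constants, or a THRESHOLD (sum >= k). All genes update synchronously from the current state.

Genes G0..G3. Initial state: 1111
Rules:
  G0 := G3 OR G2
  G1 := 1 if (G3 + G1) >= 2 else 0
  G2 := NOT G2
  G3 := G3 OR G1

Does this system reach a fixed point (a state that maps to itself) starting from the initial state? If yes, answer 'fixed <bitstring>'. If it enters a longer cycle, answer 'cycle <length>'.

Answer: cycle 2

Derivation:
Step 0: 1111
Step 1: G0=G3|G2=1|1=1 G1=(1+1>=2)=1 G2=NOT G2=NOT 1=0 G3=G3|G1=1|1=1 -> 1101
Step 2: G0=G3|G2=1|0=1 G1=(1+1>=2)=1 G2=NOT G2=NOT 0=1 G3=G3|G1=1|1=1 -> 1111
Cycle of length 2 starting at step 0 -> no fixed point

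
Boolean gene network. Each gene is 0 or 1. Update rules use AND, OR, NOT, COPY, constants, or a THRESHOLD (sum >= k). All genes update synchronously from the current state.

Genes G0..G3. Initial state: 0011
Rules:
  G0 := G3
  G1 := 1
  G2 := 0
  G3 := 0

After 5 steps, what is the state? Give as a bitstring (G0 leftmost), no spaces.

Step 1: G0=G3=1 G1=1(const) G2=0(const) G3=0(const) -> 1100
Step 2: G0=G3=0 G1=1(const) G2=0(const) G3=0(const) -> 0100
Step 3: G0=G3=0 G1=1(const) G2=0(const) G3=0(const) -> 0100
Step 4: G0=G3=0 G1=1(const) G2=0(const) G3=0(const) -> 0100
Step 5: G0=G3=0 G1=1(const) G2=0(const) G3=0(const) -> 0100

0100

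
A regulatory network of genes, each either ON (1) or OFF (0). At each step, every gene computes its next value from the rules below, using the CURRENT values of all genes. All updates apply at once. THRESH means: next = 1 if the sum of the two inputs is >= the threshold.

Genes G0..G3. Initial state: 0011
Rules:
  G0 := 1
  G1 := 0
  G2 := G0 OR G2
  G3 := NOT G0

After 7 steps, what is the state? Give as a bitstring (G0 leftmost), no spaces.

Step 1: G0=1(const) G1=0(const) G2=G0|G2=0|1=1 G3=NOT G0=NOT 0=1 -> 1011
Step 2: G0=1(const) G1=0(const) G2=G0|G2=1|1=1 G3=NOT G0=NOT 1=0 -> 1010
Step 3: G0=1(const) G1=0(const) G2=G0|G2=1|1=1 G3=NOT G0=NOT 1=0 -> 1010
Step 4: G0=1(const) G1=0(const) G2=G0|G2=1|1=1 G3=NOT G0=NOT 1=0 -> 1010
Step 5: G0=1(const) G1=0(const) G2=G0|G2=1|1=1 G3=NOT G0=NOT 1=0 -> 1010
Step 6: G0=1(const) G1=0(const) G2=G0|G2=1|1=1 G3=NOT G0=NOT 1=0 -> 1010
Step 7: G0=1(const) G1=0(const) G2=G0|G2=1|1=1 G3=NOT G0=NOT 1=0 -> 1010

1010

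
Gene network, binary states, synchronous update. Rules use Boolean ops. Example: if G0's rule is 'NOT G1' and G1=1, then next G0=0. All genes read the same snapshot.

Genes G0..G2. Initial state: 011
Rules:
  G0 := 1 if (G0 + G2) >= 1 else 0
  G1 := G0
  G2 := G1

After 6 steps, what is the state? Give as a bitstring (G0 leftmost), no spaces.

Step 1: G0=(0+1>=1)=1 G1=G0=0 G2=G1=1 -> 101
Step 2: G0=(1+1>=1)=1 G1=G0=1 G2=G1=0 -> 110
Step 3: G0=(1+0>=1)=1 G1=G0=1 G2=G1=1 -> 111
Step 4: G0=(1+1>=1)=1 G1=G0=1 G2=G1=1 -> 111
Step 5: G0=(1+1>=1)=1 G1=G0=1 G2=G1=1 -> 111
Step 6: G0=(1+1>=1)=1 G1=G0=1 G2=G1=1 -> 111

111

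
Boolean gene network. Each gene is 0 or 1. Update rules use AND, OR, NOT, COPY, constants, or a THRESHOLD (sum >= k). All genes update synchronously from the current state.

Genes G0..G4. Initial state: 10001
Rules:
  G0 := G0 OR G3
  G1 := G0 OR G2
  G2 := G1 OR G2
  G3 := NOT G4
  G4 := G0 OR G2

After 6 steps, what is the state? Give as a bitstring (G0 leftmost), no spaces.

Step 1: G0=G0|G3=1|0=1 G1=G0|G2=1|0=1 G2=G1|G2=0|0=0 G3=NOT G4=NOT 1=0 G4=G0|G2=1|0=1 -> 11001
Step 2: G0=G0|G3=1|0=1 G1=G0|G2=1|0=1 G2=G1|G2=1|0=1 G3=NOT G4=NOT 1=0 G4=G0|G2=1|0=1 -> 11101
Step 3: G0=G0|G3=1|0=1 G1=G0|G2=1|1=1 G2=G1|G2=1|1=1 G3=NOT G4=NOT 1=0 G4=G0|G2=1|1=1 -> 11101
Step 4: G0=G0|G3=1|0=1 G1=G0|G2=1|1=1 G2=G1|G2=1|1=1 G3=NOT G4=NOT 1=0 G4=G0|G2=1|1=1 -> 11101
Step 5: G0=G0|G3=1|0=1 G1=G0|G2=1|1=1 G2=G1|G2=1|1=1 G3=NOT G4=NOT 1=0 G4=G0|G2=1|1=1 -> 11101
Step 6: G0=G0|G3=1|0=1 G1=G0|G2=1|1=1 G2=G1|G2=1|1=1 G3=NOT G4=NOT 1=0 G4=G0|G2=1|1=1 -> 11101

11101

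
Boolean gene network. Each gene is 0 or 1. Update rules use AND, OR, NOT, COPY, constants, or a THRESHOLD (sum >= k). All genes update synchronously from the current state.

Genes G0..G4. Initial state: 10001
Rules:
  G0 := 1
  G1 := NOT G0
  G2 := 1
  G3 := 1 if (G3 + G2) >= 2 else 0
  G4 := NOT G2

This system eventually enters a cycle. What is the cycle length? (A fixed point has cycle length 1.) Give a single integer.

Answer: 1

Derivation:
Step 0: 10001
Step 1: G0=1(const) G1=NOT G0=NOT 1=0 G2=1(const) G3=(0+0>=2)=0 G4=NOT G2=NOT 0=1 -> 10101
Step 2: G0=1(const) G1=NOT G0=NOT 1=0 G2=1(const) G3=(0+1>=2)=0 G4=NOT G2=NOT 1=0 -> 10100
Step 3: G0=1(const) G1=NOT G0=NOT 1=0 G2=1(const) G3=(0+1>=2)=0 G4=NOT G2=NOT 1=0 -> 10100
State from step 3 equals state from step 2 -> cycle length 1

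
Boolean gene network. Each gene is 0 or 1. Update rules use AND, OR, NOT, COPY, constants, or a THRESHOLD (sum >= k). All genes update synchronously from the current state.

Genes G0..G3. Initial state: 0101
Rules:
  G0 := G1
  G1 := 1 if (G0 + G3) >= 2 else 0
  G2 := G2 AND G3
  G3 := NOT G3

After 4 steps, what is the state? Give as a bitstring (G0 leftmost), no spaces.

Step 1: G0=G1=1 G1=(0+1>=2)=0 G2=G2&G3=0&1=0 G3=NOT G3=NOT 1=0 -> 1000
Step 2: G0=G1=0 G1=(1+0>=2)=0 G2=G2&G3=0&0=0 G3=NOT G3=NOT 0=1 -> 0001
Step 3: G0=G1=0 G1=(0+1>=2)=0 G2=G2&G3=0&1=0 G3=NOT G3=NOT 1=0 -> 0000
Step 4: G0=G1=0 G1=(0+0>=2)=0 G2=G2&G3=0&0=0 G3=NOT G3=NOT 0=1 -> 0001

0001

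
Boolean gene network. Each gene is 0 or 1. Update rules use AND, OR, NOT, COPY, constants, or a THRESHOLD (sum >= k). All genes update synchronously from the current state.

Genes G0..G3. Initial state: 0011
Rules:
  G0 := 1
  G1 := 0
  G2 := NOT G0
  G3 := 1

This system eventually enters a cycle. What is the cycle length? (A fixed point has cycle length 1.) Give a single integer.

Step 0: 0011
Step 1: G0=1(const) G1=0(const) G2=NOT G0=NOT 0=1 G3=1(const) -> 1011
Step 2: G0=1(const) G1=0(const) G2=NOT G0=NOT 1=0 G3=1(const) -> 1001
Step 3: G0=1(const) G1=0(const) G2=NOT G0=NOT 1=0 G3=1(const) -> 1001
State from step 3 equals state from step 2 -> cycle length 1

Answer: 1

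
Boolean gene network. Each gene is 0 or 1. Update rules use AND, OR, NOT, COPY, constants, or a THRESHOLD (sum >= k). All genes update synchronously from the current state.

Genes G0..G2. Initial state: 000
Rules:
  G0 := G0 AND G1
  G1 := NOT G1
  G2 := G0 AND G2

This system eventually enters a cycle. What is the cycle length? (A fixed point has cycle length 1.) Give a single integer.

Answer: 2

Derivation:
Step 0: 000
Step 1: G0=G0&G1=0&0=0 G1=NOT G1=NOT 0=1 G2=G0&G2=0&0=0 -> 010
Step 2: G0=G0&G1=0&1=0 G1=NOT G1=NOT 1=0 G2=G0&G2=0&0=0 -> 000
State from step 2 equals state from step 0 -> cycle length 2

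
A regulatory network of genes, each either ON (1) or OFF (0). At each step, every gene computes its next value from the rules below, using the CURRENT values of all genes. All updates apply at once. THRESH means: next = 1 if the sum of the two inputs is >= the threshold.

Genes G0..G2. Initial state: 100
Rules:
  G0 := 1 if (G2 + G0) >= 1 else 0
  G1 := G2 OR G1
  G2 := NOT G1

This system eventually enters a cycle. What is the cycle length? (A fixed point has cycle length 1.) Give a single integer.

Step 0: 100
Step 1: G0=(0+1>=1)=1 G1=G2|G1=0|0=0 G2=NOT G1=NOT 0=1 -> 101
Step 2: G0=(1+1>=1)=1 G1=G2|G1=1|0=1 G2=NOT G1=NOT 0=1 -> 111
Step 3: G0=(1+1>=1)=1 G1=G2|G1=1|1=1 G2=NOT G1=NOT 1=0 -> 110
Step 4: G0=(0+1>=1)=1 G1=G2|G1=0|1=1 G2=NOT G1=NOT 1=0 -> 110
State from step 4 equals state from step 3 -> cycle length 1

Answer: 1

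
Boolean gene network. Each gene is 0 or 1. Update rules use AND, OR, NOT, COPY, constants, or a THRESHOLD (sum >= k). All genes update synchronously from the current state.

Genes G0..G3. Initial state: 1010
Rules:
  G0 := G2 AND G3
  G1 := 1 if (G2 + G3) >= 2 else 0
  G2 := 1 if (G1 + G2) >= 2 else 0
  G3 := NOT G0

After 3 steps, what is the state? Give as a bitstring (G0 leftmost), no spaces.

Step 1: G0=G2&G3=1&0=0 G1=(1+0>=2)=0 G2=(0+1>=2)=0 G3=NOT G0=NOT 1=0 -> 0000
Step 2: G0=G2&G3=0&0=0 G1=(0+0>=2)=0 G2=(0+0>=2)=0 G3=NOT G0=NOT 0=1 -> 0001
Step 3: G0=G2&G3=0&1=0 G1=(0+1>=2)=0 G2=(0+0>=2)=0 G3=NOT G0=NOT 0=1 -> 0001

0001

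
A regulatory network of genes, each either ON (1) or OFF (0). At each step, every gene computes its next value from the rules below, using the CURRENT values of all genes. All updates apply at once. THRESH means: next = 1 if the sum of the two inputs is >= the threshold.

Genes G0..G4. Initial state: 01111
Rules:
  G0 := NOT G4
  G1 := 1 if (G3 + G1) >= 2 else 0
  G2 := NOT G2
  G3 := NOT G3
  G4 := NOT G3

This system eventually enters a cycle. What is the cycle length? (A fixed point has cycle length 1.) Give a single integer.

Step 0: 01111
Step 1: G0=NOT G4=NOT 1=0 G1=(1+1>=2)=1 G2=NOT G2=NOT 1=0 G3=NOT G3=NOT 1=0 G4=NOT G3=NOT 1=0 -> 01000
Step 2: G0=NOT G4=NOT 0=1 G1=(0+1>=2)=0 G2=NOT G2=NOT 0=1 G3=NOT G3=NOT 0=1 G4=NOT G3=NOT 0=1 -> 10111
Step 3: G0=NOT G4=NOT 1=0 G1=(1+0>=2)=0 G2=NOT G2=NOT 1=0 G3=NOT G3=NOT 1=0 G4=NOT G3=NOT 1=0 -> 00000
Step 4: G0=NOT G4=NOT 0=1 G1=(0+0>=2)=0 G2=NOT G2=NOT 0=1 G3=NOT G3=NOT 0=1 G4=NOT G3=NOT 0=1 -> 10111
State from step 4 equals state from step 2 -> cycle length 2

Answer: 2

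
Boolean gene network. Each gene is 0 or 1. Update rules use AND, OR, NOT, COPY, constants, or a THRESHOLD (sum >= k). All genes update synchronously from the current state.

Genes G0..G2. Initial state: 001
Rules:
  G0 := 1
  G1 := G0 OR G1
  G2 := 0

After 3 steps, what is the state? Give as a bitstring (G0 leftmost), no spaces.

Step 1: G0=1(const) G1=G0|G1=0|0=0 G2=0(const) -> 100
Step 2: G0=1(const) G1=G0|G1=1|0=1 G2=0(const) -> 110
Step 3: G0=1(const) G1=G0|G1=1|1=1 G2=0(const) -> 110

110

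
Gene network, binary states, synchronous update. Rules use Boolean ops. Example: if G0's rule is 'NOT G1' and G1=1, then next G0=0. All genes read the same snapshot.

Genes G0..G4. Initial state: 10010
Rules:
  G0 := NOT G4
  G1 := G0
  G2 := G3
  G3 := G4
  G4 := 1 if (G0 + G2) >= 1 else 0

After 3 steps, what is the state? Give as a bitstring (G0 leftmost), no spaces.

Step 1: G0=NOT G4=NOT 0=1 G1=G0=1 G2=G3=1 G3=G4=0 G4=(1+0>=1)=1 -> 11101
Step 2: G0=NOT G4=NOT 1=0 G1=G0=1 G2=G3=0 G3=G4=1 G4=(1+1>=1)=1 -> 01011
Step 3: G0=NOT G4=NOT 1=0 G1=G0=0 G2=G3=1 G3=G4=1 G4=(0+0>=1)=0 -> 00110

00110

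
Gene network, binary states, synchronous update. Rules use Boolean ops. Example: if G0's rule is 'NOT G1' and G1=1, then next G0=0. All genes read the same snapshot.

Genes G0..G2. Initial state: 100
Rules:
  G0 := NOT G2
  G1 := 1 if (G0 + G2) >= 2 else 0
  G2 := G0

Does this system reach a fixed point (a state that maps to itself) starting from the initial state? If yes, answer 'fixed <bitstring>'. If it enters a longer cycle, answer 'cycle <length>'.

Step 0: 100
Step 1: G0=NOT G2=NOT 0=1 G1=(1+0>=2)=0 G2=G0=1 -> 101
Step 2: G0=NOT G2=NOT 1=0 G1=(1+1>=2)=1 G2=G0=1 -> 011
Step 3: G0=NOT G2=NOT 1=0 G1=(0+1>=2)=0 G2=G0=0 -> 000
Step 4: G0=NOT G2=NOT 0=1 G1=(0+0>=2)=0 G2=G0=0 -> 100
Cycle of length 4 starting at step 0 -> no fixed point

Answer: cycle 4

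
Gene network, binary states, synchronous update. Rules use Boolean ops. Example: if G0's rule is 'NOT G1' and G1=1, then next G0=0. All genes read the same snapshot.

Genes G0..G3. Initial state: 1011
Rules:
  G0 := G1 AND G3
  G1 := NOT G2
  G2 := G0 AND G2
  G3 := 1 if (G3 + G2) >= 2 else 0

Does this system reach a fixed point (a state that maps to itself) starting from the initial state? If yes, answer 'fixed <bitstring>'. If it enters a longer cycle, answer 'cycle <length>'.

Step 0: 1011
Step 1: G0=G1&G3=0&1=0 G1=NOT G2=NOT 1=0 G2=G0&G2=1&1=1 G3=(1+1>=2)=1 -> 0011
Step 2: G0=G1&G3=0&1=0 G1=NOT G2=NOT 1=0 G2=G0&G2=0&1=0 G3=(1+1>=2)=1 -> 0001
Step 3: G0=G1&G3=0&1=0 G1=NOT G2=NOT 0=1 G2=G0&G2=0&0=0 G3=(1+0>=2)=0 -> 0100
Step 4: G0=G1&G3=1&0=0 G1=NOT G2=NOT 0=1 G2=G0&G2=0&0=0 G3=(0+0>=2)=0 -> 0100
Fixed point reached at step 3: 0100

Answer: fixed 0100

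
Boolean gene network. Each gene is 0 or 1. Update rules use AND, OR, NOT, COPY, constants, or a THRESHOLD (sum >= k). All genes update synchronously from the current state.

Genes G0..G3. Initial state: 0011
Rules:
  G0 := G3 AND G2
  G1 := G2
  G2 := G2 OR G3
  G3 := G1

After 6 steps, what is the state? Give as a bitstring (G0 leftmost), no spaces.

Step 1: G0=G3&G2=1&1=1 G1=G2=1 G2=G2|G3=1|1=1 G3=G1=0 -> 1110
Step 2: G0=G3&G2=0&1=0 G1=G2=1 G2=G2|G3=1|0=1 G3=G1=1 -> 0111
Step 3: G0=G3&G2=1&1=1 G1=G2=1 G2=G2|G3=1|1=1 G3=G1=1 -> 1111
Step 4: G0=G3&G2=1&1=1 G1=G2=1 G2=G2|G3=1|1=1 G3=G1=1 -> 1111
Step 5: G0=G3&G2=1&1=1 G1=G2=1 G2=G2|G3=1|1=1 G3=G1=1 -> 1111
Step 6: G0=G3&G2=1&1=1 G1=G2=1 G2=G2|G3=1|1=1 G3=G1=1 -> 1111

1111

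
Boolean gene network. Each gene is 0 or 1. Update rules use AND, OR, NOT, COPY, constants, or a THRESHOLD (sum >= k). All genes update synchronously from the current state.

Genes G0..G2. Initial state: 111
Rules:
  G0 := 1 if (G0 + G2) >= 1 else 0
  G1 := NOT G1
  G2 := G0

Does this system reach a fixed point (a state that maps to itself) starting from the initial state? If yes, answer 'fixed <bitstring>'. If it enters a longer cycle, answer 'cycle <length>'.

Step 0: 111
Step 1: G0=(1+1>=1)=1 G1=NOT G1=NOT 1=0 G2=G0=1 -> 101
Step 2: G0=(1+1>=1)=1 G1=NOT G1=NOT 0=1 G2=G0=1 -> 111
Cycle of length 2 starting at step 0 -> no fixed point

Answer: cycle 2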